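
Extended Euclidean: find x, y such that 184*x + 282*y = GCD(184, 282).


Tabular extended Euclidean (each row: r = 184*s + 282*t):
r=184, s=1, t=0
r=282, s=0, t=1
q=0: r=184, s=1, t=0   [184*(1) + 282*(0) = 184]
q=1: r=98, s=-1, t=1   [184*(-1) + 282*(1) = 98]
q=1: r=86, s=2, t=-1   [184*(2) + 282*(-1) = 86]
q=1: r=12, s=-3, t=2   [184*(-3) + 282*(2) = 12]
q=7: r=2, s=23, t=-15   [184*(23) + 282*(-15) = 2]
q=6: r=0, s=-141, t=92   [184*(-141) + 282*(92) = 0]
GCD = 2; from the row with r=2: x=23, y=-15
Check: 184*(23) + 282*(-15) = 4232 - 4230 = 2

GCD = 2, x = 23, y = -15


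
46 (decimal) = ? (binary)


46 (base 10) = 46 (decimal)
46 (decimal) = 101110 (base 2)


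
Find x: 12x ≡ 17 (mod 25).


GCD(12, 25) = 1, unique solution
a^(-1) mod 25 = 23
x = 23 * 17 mod 25 = 16

x ≡ 16 (mod 25)


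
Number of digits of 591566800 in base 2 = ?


591566800 in base 2 = 100011010000101001011111010000
Number of digits = 30

30 digits (base 2)


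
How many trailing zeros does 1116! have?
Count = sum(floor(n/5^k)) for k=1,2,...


floor(1116/5) = 223
floor(1116/25) = 44
floor(1116/125) = 8
floor(1116/625) = 1
Total = 276

276 trailing zeros


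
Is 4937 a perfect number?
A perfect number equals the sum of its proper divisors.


Proper divisors of 4937: 1
Sum = 1 = 1

No, 4937 is not perfect (1 ≠ 4937)


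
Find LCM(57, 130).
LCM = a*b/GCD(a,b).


GCD(57, 130) = 1
LCM = 57*130/1 = 7410/1 = 7410

LCM = 7410


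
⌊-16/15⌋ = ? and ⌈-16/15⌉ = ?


-16/15 = -1.0667
floor = -2
ceil = -1

floor = -2, ceil = -1


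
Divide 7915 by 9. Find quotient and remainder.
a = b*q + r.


7915 = 9 * 879 + 4
Check: 7911 + 4 = 7915

q = 879, r = 4


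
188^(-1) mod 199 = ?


Use the extended Euclidean algorithm on (199, 188); each row r = 199*s + 188*t:
r=199, s=1, t=0
r=188, s=0, t=1
q=1: r=11, s=1, t=-1   [199*(1) + 188*(-1) = 11]
q=17: r=1, s=-17, t=18   [199*(-17) + 188*(18) = 1]
q=11: r=0, s=188, t=-199   [199*(188) + 188*(-199) = 0]
GCD = 1 with t = 18, so 188*(18) ≡ 1 (mod 199)
Inverse = 18 mod 199 = 18
Check: 188 * 18 = 3384 ≡ 1 (mod 199)

188^(-1) ≡ 18 (mod 199)


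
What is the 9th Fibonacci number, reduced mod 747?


F(k) mod 747 for k=1..9:
1, 1, 2, 3, 5, 8, 13, 21, 34
F(9) mod 747 = 34


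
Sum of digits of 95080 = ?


9 + 5 + 0 + 8 + 0 = 22


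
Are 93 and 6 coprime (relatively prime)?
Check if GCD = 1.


Euclidean algorithm:
93 = 15 * 6 + 3
6 = 2 * 3 + 0
GCD(93, 6) = 3

No, not coprime (GCD = 3)


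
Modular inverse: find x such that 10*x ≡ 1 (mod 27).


Use the extended Euclidean algorithm on (27, 10); each row r = 27*s + 10*t:
r=27, s=1, t=0
r=10, s=0, t=1
q=2: r=7, s=1, t=-2   [27*(1) + 10*(-2) = 7]
q=1: r=3, s=-1, t=3   [27*(-1) + 10*(3) = 3]
q=2: r=1, s=3, t=-8   [27*(3) + 10*(-8) = 1]
q=3: r=0, s=-10, t=27   [27*(-10) + 10*(27) = 0]
GCD = 1 with t = -8, so 10*(-8) ≡ 1 (mod 27)
Inverse = -8 mod 27 = 19
Check: 10 * 19 = 190 ≡ 1 (mod 27)

10^(-1) ≡ 19 (mod 27)


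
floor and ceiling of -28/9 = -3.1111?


-28/9 = -3.1111
floor = -4
ceil = -3

floor = -4, ceil = -3


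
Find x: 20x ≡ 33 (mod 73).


GCD(20, 73) = 1, unique solution
a^(-1) mod 73 = 11
x = 11 * 33 mod 73 = 71

x ≡ 71 (mod 73)


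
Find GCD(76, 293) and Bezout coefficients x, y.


Tabular extended Euclidean (each row: r = 76*s + 293*t):
r=76, s=1, t=0
r=293, s=0, t=1
q=0: r=76, s=1, t=0   [76*(1) + 293*(0) = 76]
q=3: r=65, s=-3, t=1   [76*(-3) + 293*(1) = 65]
q=1: r=11, s=4, t=-1   [76*(4) + 293*(-1) = 11]
q=5: r=10, s=-23, t=6   [76*(-23) + 293*(6) = 10]
q=1: r=1, s=27, t=-7   [76*(27) + 293*(-7) = 1]
q=10: r=0, s=-293, t=76   [76*(-293) + 293*(76) = 0]
GCD = 1; from the row with r=1: x=27, y=-7
Check: 76*(27) + 293*(-7) = 2052 - 2051 = 1

GCD = 1, x = 27, y = -7


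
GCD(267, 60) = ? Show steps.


267 = 4 * 60 + 27
60 = 2 * 27 + 6
27 = 4 * 6 + 3
6 = 2 * 3 + 0
GCD = 3


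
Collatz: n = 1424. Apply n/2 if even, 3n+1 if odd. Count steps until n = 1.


1424 → 712 → 356 → 178 → 89 → 268 → 134 → 67 → 202 → 101 → 304 → 152 → 76 → 38 → 19 → 58 → 29 → 88 → 44 → 22 → 11 → 34 → 17 → 52 → 26 → 13 → 40 → 20 → 10 → 5 → 16 → 8 → 4 → 2 → 1
Total steps = 34

34 steps


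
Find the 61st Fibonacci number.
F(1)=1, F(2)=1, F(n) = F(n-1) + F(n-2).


Sequence: 1, 1, 2, 3, 5, 8, 13, 21, 34, 55, 89, 144, 233, 377, 610, 987, 1597, 2584, 4181, 6765, 10946, 17711, 28657, 46368, 75025, 121393, 196418, 317811, 514229, 832040, 1346269, 2178309, 3524578, 5702887, 9227465, 14930352, 24157817, 39088169, 63245986, 102334155, 165580141, 267914296, 433494437, 701408733, 1134903170, 1836311903, 2971215073, 4807526976, 7778742049, 12586269025, 20365011074, 32951280099, 53316291173, 86267571272, 139583862445, 225851433717, 365435296162, 591286729879, 956722026041, 1548008755920, 2504730781961
F(61) = 2504730781961


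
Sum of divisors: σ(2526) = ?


Divisors of 2526: 1, 2, 3, 6, 421, 842, 1263, 2526
Sum = 1 + 2 + 3 + 6 + 421 + 842 + 1263 + 2526 = 5064

σ(2526) = 5064


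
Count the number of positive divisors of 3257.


3257 = 3257^1
d(3257) = (1+1) = 2

2 divisors


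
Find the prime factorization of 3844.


3844 / 2 = 1922
1922 / 2 = 961
961 / 31 = 31
31 / 31 = 1
3844 = 2^2 × 31^2


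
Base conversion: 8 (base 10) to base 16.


8 (base 10) = 8 (decimal)
8 (decimal) = 8 (base 16)


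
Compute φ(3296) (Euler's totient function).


3296 = 2^5 × 103
Prime factors: 2, 103
φ(3296) = 3296 × (1-1/2) × (1-1/103)
= 3296 × 1/2 × 102/103 = 1632

φ(3296) = 1632


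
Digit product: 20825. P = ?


2 × 0 × 8 × 2 × 5 = 0


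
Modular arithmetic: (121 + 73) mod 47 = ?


121 + 73 = 194
194 mod 47 = 6


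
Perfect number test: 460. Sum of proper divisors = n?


Proper divisors of 460: 1, 2, 4, 5, 10, 20, 23, 46, 92, 115, 230
Sum = 1 + 2 + 4 + 5 + 10 + 20 + 23 + 46 + 92 + 115 + 230 = 548

No, 460 is not perfect (548 ≠ 460)


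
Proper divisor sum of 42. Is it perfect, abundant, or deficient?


Proper divisors: 1, 2, 3, 6, 7, 14, 21
Sum = 1 + 2 + 3 + 6 + 7 + 14 + 21 = 54
54 > 42 → abundant

s(42) = 54 (abundant)


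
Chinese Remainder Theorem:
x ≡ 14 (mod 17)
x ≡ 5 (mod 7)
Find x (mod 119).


M = 17*7 = 119
M1 = M/17 = 7, M2 = M/7 = 17
M1^(-1) mod 17 = 5, M2^(-1) mod 7 = 5
x = 14*7*5 + 5*17*5 = 915
915 mod 119 = 82
Check: 82 mod 17 = 14 ✓, 82 mod 7 = 5 ✓

x ≡ 82 (mod 119)


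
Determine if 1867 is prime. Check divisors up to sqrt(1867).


Check divisors up to sqrt(1867) = 43.2088
No divisors found.
1867 is prime.

Yes, 1867 is prime


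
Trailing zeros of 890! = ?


floor(890/5) = 178
floor(890/25) = 35
floor(890/125) = 7
floor(890/625) = 1
Total = 221

221 trailing zeros


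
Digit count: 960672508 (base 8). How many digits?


960672508 in base 8 = 7120531374
Number of digits = 10

10 digits (base 8)


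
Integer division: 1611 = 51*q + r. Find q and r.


1611 = 51 * 31 + 30
Check: 1581 + 30 = 1611

q = 31, r = 30


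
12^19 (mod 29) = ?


12^1 mod 29 = 12
12^2 mod 29 = 28
12^3 mod 29 = 17
12^4 mod 29 = 1
12^5 mod 29 = 12
12^6 mod 29 = 28
12^7 mod 29 = 17
12^8 mod 29 = 1
12^9 mod 29 = 12
12^10 mod 29 = 28
12^11 mod 29 = 17
12^12 mod 29 = 1
12^13 mod 29 = 12
12^14 mod 29 = 28
12^15 mod 29 = 17
12^16 mod 29 = 1
12^17 mod 29 = 12
12^18 mod 29 = 28
12^19 mod 29 = 17


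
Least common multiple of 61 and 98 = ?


GCD(61, 98) = 1
LCM = 61*98/1 = 5978/1 = 5978

LCM = 5978


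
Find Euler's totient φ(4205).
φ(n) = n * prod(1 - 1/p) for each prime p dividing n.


4205 = 5 × 29^2
Prime factors: 5, 29
φ(4205) = 4205 × (1-1/5) × (1-1/29)
= 4205 × 4/5 × 28/29 = 3248

φ(4205) = 3248


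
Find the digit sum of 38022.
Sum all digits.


3 + 8 + 0 + 2 + 2 = 15


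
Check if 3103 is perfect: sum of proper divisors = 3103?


Proper divisors of 3103: 1, 29, 107
Sum = 1 + 29 + 107 = 137

No, 3103 is not perfect (137 ≠ 3103)


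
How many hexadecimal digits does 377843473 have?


377843473 in base 16 = 16856F11
Number of digits = 8

8 digits (base 16)


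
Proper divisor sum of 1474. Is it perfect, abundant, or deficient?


Proper divisors: 1, 2, 11, 22, 67, 134, 737
Sum = 1 + 2 + 11 + 22 + 67 + 134 + 737 = 974
974 < 1474 → deficient

s(1474) = 974 (deficient)


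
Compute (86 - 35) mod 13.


86 - 35 = 51
51 mod 13 = 12


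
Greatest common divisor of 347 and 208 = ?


347 = 1 * 208 + 139
208 = 1 * 139 + 69
139 = 2 * 69 + 1
69 = 69 * 1 + 0
GCD = 1


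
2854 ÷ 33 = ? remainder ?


2854 = 33 * 86 + 16
Check: 2838 + 16 = 2854

q = 86, r = 16


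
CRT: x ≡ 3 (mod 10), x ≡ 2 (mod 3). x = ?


M = 10*3 = 30
M1 = M/10 = 3, M2 = M/3 = 10
M1^(-1) mod 10 = 7, M2^(-1) mod 3 = 1
x = 3*3*7 + 2*10*1 = 83
83 mod 30 = 23
Check: 23 mod 10 = 3 ✓, 23 mod 3 = 2 ✓

x ≡ 23 (mod 30)


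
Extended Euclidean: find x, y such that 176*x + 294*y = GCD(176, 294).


Tabular extended Euclidean (each row: r = 176*s + 294*t):
r=176, s=1, t=0
r=294, s=0, t=1
q=0: r=176, s=1, t=0   [176*(1) + 294*(0) = 176]
q=1: r=118, s=-1, t=1   [176*(-1) + 294*(1) = 118]
q=1: r=58, s=2, t=-1   [176*(2) + 294*(-1) = 58]
q=2: r=2, s=-5, t=3   [176*(-5) + 294*(3) = 2]
q=29: r=0, s=147, t=-88   [176*(147) + 294*(-88) = 0]
GCD = 2; from the row with r=2: x=-5, y=3
Check: 176*(-5) + 294*(3) = -880 + 882 = 2

GCD = 2, x = -5, y = 3


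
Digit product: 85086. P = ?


8 × 5 × 0 × 8 × 6 = 0


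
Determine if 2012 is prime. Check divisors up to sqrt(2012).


2012 / 2 = 1006 (exact division)
2012 is NOT prime.

No, 2012 is not prime


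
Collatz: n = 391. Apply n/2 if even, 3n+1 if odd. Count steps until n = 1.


391 → 1174 → 587 → 1762 → 881 → 2644 → 1322 → 661 → 1984 → 992 → 496 → 248 → 124 → 62 → 31 → 94 → 47 → 142 → 71 → 214 → 107 → 322 → 161 → 484 → 242 → 121 → 364 → 182 → 91 → 274 → 137 → 412 → 206 → 103 → 310 → 155 → 466 → 233 → 700 → 350 → 175 → 526 → 263 → 790 → 395 → 1186 → 593 → 1780 → 890 → 445 → 1336 → 668 → 334 → 167 → 502 → 251 → 754 → 377 → 1132 → 566 → 283 → 850 → 425 → 1276 → 638 → 319 → 958 → 479 → 1438 → 719 → 2158 → 1079 → 3238 → 1619 → 4858 → 2429 → 7288 → 3644 → 1822 → 911 → 2734 → 1367 → 4102 → 2051 → 6154 → 3077 → 9232 → 4616 → 2308 → 1154 → 577 → 1732 → 866 → 433 → 1300 → 650 → 325 → 976 → 488 → 244 → 122 → 61 → 184 → 92 → 46 → 23 → 70 → 35 → 106 → 53 → 160 → 80 → 40 → 20 → 10 → 5 → 16 → 8 → 4 → 2 → 1
Total steps = 120

120 steps


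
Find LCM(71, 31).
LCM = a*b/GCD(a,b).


GCD(71, 31) = 1
LCM = 71*31/1 = 2201/1 = 2201

LCM = 2201


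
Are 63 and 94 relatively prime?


Euclidean algorithm:
94 = 1 * 63 + 31
63 = 2 * 31 + 1
31 = 31 * 1 + 0
GCD(63, 94) = 1

Yes, coprime (GCD = 1)


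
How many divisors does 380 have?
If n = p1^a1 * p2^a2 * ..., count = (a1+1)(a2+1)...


380 = 2^2 × 5^1 × 19^1
d(380) = (2+1) × (1+1) × (1+1) = 12

12 divisors


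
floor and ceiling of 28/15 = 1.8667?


28/15 = 1.8667
floor = 1
ceil = 2

floor = 1, ceil = 2


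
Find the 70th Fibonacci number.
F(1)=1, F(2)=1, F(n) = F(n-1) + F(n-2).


Sequence: 1, 1, 2, 3, 5, 8, 13, 21, 34, 55, 89, 144, 233, 377, 610, 987, 1597, 2584, 4181, 6765, 10946, 17711, 28657, 46368, 75025, 121393, 196418, 317811, 514229, 832040, 1346269, 2178309, 3524578, 5702887, 9227465, 14930352, 24157817, 39088169, 63245986, 102334155, 165580141, 267914296, 433494437, 701408733, 1134903170, 1836311903, 2971215073, 4807526976, 7778742049, 12586269025, 20365011074, 32951280099, 53316291173, 86267571272, 139583862445, 225851433717, 365435296162, 591286729879, 956722026041, 1548008755920, 2504730781961, 4052739537881, 6557470319842, 10610209857723, 17167680177565, 27777890035288, 44945570212853, 72723460248141, 117669030460994, 190392490709135
F(70) = 190392490709135


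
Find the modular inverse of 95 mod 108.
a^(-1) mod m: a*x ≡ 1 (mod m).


Use the extended Euclidean algorithm on (108, 95); each row r = 108*s + 95*t:
r=108, s=1, t=0
r=95, s=0, t=1
q=1: r=13, s=1, t=-1   [108*(1) + 95*(-1) = 13]
q=7: r=4, s=-7, t=8   [108*(-7) + 95*(8) = 4]
q=3: r=1, s=22, t=-25   [108*(22) + 95*(-25) = 1]
q=4: r=0, s=-95, t=108   [108*(-95) + 95*(108) = 0]
GCD = 1 with t = -25, so 95*(-25) ≡ 1 (mod 108)
Inverse = -25 mod 108 = 83
Check: 95 * 83 = 7885 ≡ 1 (mod 108)

95^(-1) ≡ 83 (mod 108)


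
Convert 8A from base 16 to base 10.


8A (base 16) = 138 (decimal)
138 (decimal) = 138 (base 10)


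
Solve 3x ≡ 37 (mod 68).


GCD(3, 68) = 1, unique solution
a^(-1) mod 68 = 23
x = 23 * 37 mod 68 = 35

x ≡ 35 (mod 68)


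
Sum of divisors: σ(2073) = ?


Divisors of 2073: 1, 3, 691, 2073
Sum = 1 + 3 + 691 + 2073 = 2768

σ(2073) = 2768


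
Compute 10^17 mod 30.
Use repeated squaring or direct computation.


10^1 mod 30 = 10
10^2 mod 30 = 10
10^3 mod 30 = 10
10^4 mod 30 = 10
10^5 mod 30 = 10
10^6 mod 30 = 10
10^7 mod 30 = 10
10^8 mod 30 = 10
10^9 mod 30 = 10
10^10 mod 30 = 10
10^11 mod 30 = 10
10^12 mod 30 = 10
10^13 mod 30 = 10
10^14 mod 30 = 10
10^15 mod 30 = 10
10^16 mod 30 = 10
10^17 mod 30 = 10


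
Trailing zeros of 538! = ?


floor(538/5) = 107
floor(538/25) = 21
floor(538/125) = 4
Total = 132

132 trailing zeros


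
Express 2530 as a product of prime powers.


2530 / 2 = 1265
1265 / 5 = 253
253 / 11 = 23
23 / 23 = 1
2530 = 2 × 5 × 11 × 23


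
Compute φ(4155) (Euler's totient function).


4155 = 3 × 5 × 277
Prime factors: 3, 5, 277
φ(4155) = 4155 × (1-1/3) × (1-1/5) × (1-1/277)
= 4155 × 2/3 × 4/5 × 276/277 = 2208

φ(4155) = 2208


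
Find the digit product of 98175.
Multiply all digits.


9 × 8 × 1 × 7 × 5 = 2520


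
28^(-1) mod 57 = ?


Use the extended Euclidean algorithm on (57, 28); each row r = 57*s + 28*t:
r=57, s=1, t=0
r=28, s=0, t=1
q=2: r=1, s=1, t=-2   [57*(1) + 28*(-2) = 1]
q=28: r=0, s=-28, t=57   [57*(-28) + 28*(57) = 0]
GCD = 1 with t = -2, so 28*(-2) ≡ 1 (mod 57)
Inverse = -2 mod 57 = 55
Check: 28 * 55 = 1540 ≡ 1 (mod 57)

28^(-1) ≡ 55 (mod 57)


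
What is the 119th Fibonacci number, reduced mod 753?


F(k) mod 753 for k=1..119:
1, 1, 2, 3, 5, 8, 13, 21, 34, 55, 89, 144, 233, 377, 610, 234, 91, 325, 416, 741, 404, 392, 43, 435, 478, 160, 638, 45, 683, 728, 658, 633, 538, 418, 203, 621, 71, 692, 10, 702, 712, 661, 620, 528, 395, 170, 565, 735, 547, 529, 323, 99, 422, 521, 190, 711, 148, 106, 254, 360, 614, 221, 82, 303, 385, 688, 320, 255, 575, 77, 652, 729, 628, 604, 479, 330, 56, 386, 442, 75, 517, 592, 356, 195, 551, 746, 544, 537, 328, 112, 440, 552, 239, 38, 277, 315, 592, 154, 746, 147, 140, 287, 427, 714, 388, 349, 737, 333, 317, 650, 214, 111, 325, 436, 8, 444, 452, 143, 595
F(119) mod 753 = 595


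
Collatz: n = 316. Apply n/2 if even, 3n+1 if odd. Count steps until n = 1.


316 → 158 → 79 → 238 → 119 → 358 → 179 → 538 → 269 → 808 → 404 → 202 → 101 → 304 → 152 → 76 → 38 → 19 → 58 → 29 → 88 → 44 → 22 → 11 → 34 → 17 → 52 → 26 → 13 → 40 → 20 → 10 → 5 → 16 → 8 → 4 → 2 → 1
Total steps = 37

37 steps


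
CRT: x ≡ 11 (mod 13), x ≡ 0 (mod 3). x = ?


M = 13*3 = 39
M1 = M/13 = 3, M2 = M/3 = 13
M1^(-1) mod 13 = 9, M2^(-1) mod 3 = 1
x = 11*3*9 + 0*13*1 = 297
297 mod 39 = 24
Check: 24 mod 13 = 11 ✓, 24 mod 3 = 0 ✓

x ≡ 24 (mod 39)


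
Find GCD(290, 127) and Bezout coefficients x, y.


Tabular extended Euclidean (each row: r = 290*s + 127*t):
r=290, s=1, t=0
r=127, s=0, t=1
q=2: r=36, s=1, t=-2   [290*(1) + 127*(-2) = 36]
q=3: r=19, s=-3, t=7   [290*(-3) + 127*(7) = 19]
q=1: r=17, s=4, t=-9   [290*(4) + 127*(-9) = 17]
q=1: r=2, s=-7, t=16   [290*(-7) + 127*(16) = 2]
q=8: r=1, s=60, t=-137   [290*(60) + 127*(-137) = 1]
q=2: r=0, s=-127, t=290   [290*(-127) + 127*(290) = 0]
GCD = 1; from the row with r=1: x=60, y=-137
Check: 290*(60) + 127*(-137) = 17400 - 17399 = 1

GCD = 1, x = 60, y = -137


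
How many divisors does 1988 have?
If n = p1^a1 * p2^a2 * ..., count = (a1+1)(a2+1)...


1988 = 2^2 × 7^1 × 71^1
d(1988) = (2+1) × (1+1) × (1+1) = 12

12 divisors


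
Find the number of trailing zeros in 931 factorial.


floor(931/5) = 186
floor(931/25) = 37
floor(931/125) = 7
floor(931/625) = 1
Total = 231

231 trailing zeros


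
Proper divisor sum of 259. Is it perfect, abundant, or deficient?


Proper divisors: 1, 7, 37
Sum = 1 + 7 + 37 = 45
45 < 259 → deficient

s(259) = 45 (deficient)


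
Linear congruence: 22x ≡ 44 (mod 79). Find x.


GCD(22, 79) = 1, unique solution
a^(-1) mod 79 = 18
x = 18 * 44 mod 79 = 2

x ≡ 2 (mod 79)


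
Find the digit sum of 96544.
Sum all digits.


9 + 6 + 5 + 4 + 4 = 28


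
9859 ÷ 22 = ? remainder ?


9859 = 22 * 448 + 3
Check: 9856 + 3 = 9859

q = 448, r = 3


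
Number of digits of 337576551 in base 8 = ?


337576551 in base 8 = 2407601147
Number of digits = 10

10 digits (base 8)


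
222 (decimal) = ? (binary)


222 (base 10) = 222 (decimal)
222 (decimal) = 11011110 (base 2)


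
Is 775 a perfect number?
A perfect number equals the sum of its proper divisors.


Proper divisors of 775: 1, 5, 25, 31, 155
Sum = 1 + 5 + 25 + 31 + 155 = 217

No, 775 is not perfect (217 ≠ 775)


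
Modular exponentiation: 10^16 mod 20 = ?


10^1 mod 20 = 10
10^2 mod 20 = 0
10^3 mod 20 = 0
10^4 mod 20 = 0
10^5 mod 20 = 0
10^6 mod 20 = 0
10^7 mod 20 = 0
10^8 mod 20 = 0
10^9 mod 20 = 0
10^10 mod 20 = 0
10^11 mod 20 = 0
10^12 mod 20 = 0
10^13 mod 20 = 0
10^14 mod 20 = 0
10^15 mod 20 = 0
10^16 mod 20 = 0


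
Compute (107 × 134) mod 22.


107 × 134 = 14338
14338 mod 22 = 16


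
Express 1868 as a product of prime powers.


1868 / 2 = 934
934 / 2 = 467
467 / 467 = 1
1868 = 2^2 × 467


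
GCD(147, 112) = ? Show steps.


147 = 1 * 112 + 35
112 = 3 * 35 + 7
35 = 5 * 7 + 0
GCD = 7


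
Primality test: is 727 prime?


Check divisors up to sqrt(727) = 26.9629
No divisors found.
727 is prime.

Yes, 727 is prime


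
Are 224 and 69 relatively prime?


Euclidean algorithm:
224 = 3 * 69 + 17
69 = 4 * 17 + 1
17 = 17 * 1 + 0
GCD(224, 69) = 1

Yes, coprime (GCD = 1)


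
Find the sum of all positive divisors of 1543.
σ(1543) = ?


Divisors of 1543: 1, 1543
Sum = 1 + 1543 = 1544

σ(1543) = 1544


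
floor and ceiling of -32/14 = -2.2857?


-32/14 = -2.2857
floor = -3
ceil = -2

floor = -3, ceil = -2


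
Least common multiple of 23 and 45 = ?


GCD(23, 45) = 1
LCM = 23*45/1 = 1035/1 = 1035

LCM = 1035


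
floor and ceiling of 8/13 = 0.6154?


8/13 = 0.6154
floor = 0
ceil = 1

floor = 0, ceil = 1


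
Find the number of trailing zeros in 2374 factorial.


floor(2374/5) = 474
floor(2374/25) = 94
floor(2374/125) = 18
floor(2374/625) = 3
Total = 589

589 trailing zeros


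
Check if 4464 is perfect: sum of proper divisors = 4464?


Proper divisors of 4464: 1, 2, 3, 4, 6, 8, 9, 12, 16, 18, 24, 31, 36, 48, 62, 72, 93, 124, 144, 186, 248, 279, 372, 496, 558, 744, 1116, 1488, 2232
Sum = 1 + 2 + 3 + 4 + 6 + 8 + 9 + 12 + 16 + 18 + 24 + 31 + 36 + 48 + 62 + 72 + 93 + 124 + 144 + 186 + 248 + 279 + 372 + 496 + 558 + 744 + 1116 + 1488 + 2232 = 8432

No, 4464 is not perfect (8432 ≠ 4464)


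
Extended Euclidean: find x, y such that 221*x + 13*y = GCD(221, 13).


Tabular extended Euclidean (each row: r = 221*s + 13*t):
r=221, s=1, t=0
r=13, s=0, t=1
q=17: r=0, s=1, t=-17   [221*(1) + 13*(-17) = 0]
GCD = 13; from the row with r=13: x=0, y=1
Check: 221*(0) + 13*(1) = 0 + 13 = 13

GCD = 13, x = 0, y = 1


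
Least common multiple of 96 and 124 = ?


GCD(96, 124) = 4
LCM = 96*124/4 = 11904/4 = 2976

LCM = 2976


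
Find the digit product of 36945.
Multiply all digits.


3 × 6 × 9 × 4 × 5 = 3240


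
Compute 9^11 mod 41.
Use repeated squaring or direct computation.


9^1 mod 41 = 9
9^2 mod 41 = 40
9^3 mod 41 = 32
9^4 mod 41 = 1
9^5 mod 41 = 9
9^6 mod 41 = 40
9^7 mod 41 = 32
9^8 mod 41 = 1
9^9 mod 41 = 9
9^10 mod 41 = 40
9^11 mod 41 = 32


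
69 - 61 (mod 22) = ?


69 - 61 = 8
8 mod 22 = 8


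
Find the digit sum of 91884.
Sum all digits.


9 + 1 + 8 + 8 + 4 = 30


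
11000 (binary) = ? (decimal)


11000 (base 2) = 24 (decimal)
24 (decimal) = 24 (base 10)


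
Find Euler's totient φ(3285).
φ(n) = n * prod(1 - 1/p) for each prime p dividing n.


3285 = 3^2 × 5 × 73
Prime factors: 3, 5, 73
φ(3285) = 3285 × (1-1/3) × (1-1/5) × (1-1/73)
= 3285 × 2/3 × 4/5 × 72/73 = 1728

φ(3285) = 1728


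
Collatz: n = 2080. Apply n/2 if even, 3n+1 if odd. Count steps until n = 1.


2080 → 1040 → 520 → 260 → 130 → 65 → 196 → 98 → 49 → 148 → 74 → 37 → 112 → 56 → 28 → 14 → 7 → 22 → 11 → 34 → 17 → 52 → 26 → 13 → 40 → 20 → 10 → 5 → 16 → 8 → 4 → 2 → 1
Total steps = 32

32 steps


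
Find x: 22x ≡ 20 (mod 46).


GCD(22, 46) = 2 divides 20
Divide: 11x ≡ 10 (mod 23)
x ≡ 3 (mod 23)


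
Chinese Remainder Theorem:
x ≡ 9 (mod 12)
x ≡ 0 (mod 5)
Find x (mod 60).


M = 12*5 = 60
M1 = M/12 = 5, M2 = M/5 = 12
M1^(-1) mod 12 = 5, M2^(-1) mod 5 = 3
x = 9*5*5 + 0*12*3 = 225
225 mod 60 = 45
Check: 45 mod 12 = 9 ✓, 45 mod 5 = 0 ✓

x ≡ 45 (mod 60)


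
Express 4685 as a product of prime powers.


4685 / 5 = 937
937 / 937 = 1
4685 = 5 × 937


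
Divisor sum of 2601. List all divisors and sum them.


Divisors of 2601: 1, 3, 9, 17, 51, 153, 289, 867, 2601
Sum = 1 + 3 + 9 + 17 + 51 + 153 + 289 + 867 + 2601 = 3991

σ(2601) = 3991


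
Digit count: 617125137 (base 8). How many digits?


617125137 in base 8 = 4462112421
Number of digits = 10

10 digits (base 8)


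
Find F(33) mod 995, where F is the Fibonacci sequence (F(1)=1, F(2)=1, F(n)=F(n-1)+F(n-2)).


F(k) mod 995 for k=1..33:
1, 1, 2, 3, 5, 8, 13, 21, 34, 55, 89, 144, 233, 377, 610, 987, 602, 594, 201, 795, 1, 796, 797, 598, 400, 3, 403, 406, 809, 220, 34, 254, 288
F(33) mod 995 = 288


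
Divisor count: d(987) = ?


987 = 3^1 × 7^1 × 47^1
d(987) = (1+1) × (1+1) × (1+1) = 8

8 divisors


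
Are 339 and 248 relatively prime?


Euclidean algorithm:
339 = 1 * 248 + 91
248 = 2 * 91 + 66
91 = 1 * 66 + 25
66 = 2 * 25 + 16
25 = 1 * 16 + 9
16 = 1 * 9 + 7
9 = 1 * 7 + 2
7 = 3 * 2 + 1
2 = 2 * 1 + 0
GCD(339, 248) = 1

Yes, coprime (GCD = 1)


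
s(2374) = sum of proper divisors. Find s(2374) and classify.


Proper divisors: 1, 2, 1187
Sum = 1 + 2 + 1187 = 1190
1190 < 2374 → deficient

s(2374) = 1190 (deficient)


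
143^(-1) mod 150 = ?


Use the extended Euclidean algorithm on (150, 143); each row r = 150*s + 143*t:
r=150, s=1, t=0
r=143, s=0, t=1
q=1: r=7, s=1, t=-1   [150*(1) + 143*(-1) = 7]
q=20: r=3, s=-20, t=21   [150*(-20) + 143*(21) = 3]
q=2: r=1, s=41, t=-43   [150*(41) + 143*(-43) = 1]
q=3: r=0, s=-143, t=150   [150*(-143) + 143*(150) = 0]
GCD = 1 with t = -43, so 143*(-43) ≡ 1 (mod 150)
Inverse = -43 mod 150 = 107
Check: 143 * 107 = 15301 ≡ 1 (mod 150)

143^(-1) ≡ 107 (mod 150)


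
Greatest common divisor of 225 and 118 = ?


225 = 1 * 118 + 107
118 = 1 * 107 + 11
107 = 9 * 11 + 8
11 = 1 * 8 + 3
8 = 2 * 3 + 2
3 = 1 * 2 + 1
2 = 2 * 1 + 0
GCD = 1


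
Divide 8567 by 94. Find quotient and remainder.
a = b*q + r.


8567 = 94 * 91 + 13
Check: 8554 + 13 = 8567

q = 91, r = 13


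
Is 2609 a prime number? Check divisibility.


Check divisors up to sqrt(2609) = 51.0784
No divisors found.
2609 is prime.

Yes, 2609 is prime


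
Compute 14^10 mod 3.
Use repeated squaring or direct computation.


14^1 mod 3 = 2
14^2 mod 3 = 1
14^3 mod 3 = 2
14^4 mod 3 = 1
14^5 mod 3 = 2
14^6 mod 3 = 1
14^7 mod 3 = 2
14^8 mod 3 = 1
14^9 mod 3 = 2
14^10 mod 3 = 1


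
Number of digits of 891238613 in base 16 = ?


891238613 in base 16 = 351F38D5
Number of digits = 8

8 digits (base 16)


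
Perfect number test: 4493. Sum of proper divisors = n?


Proper divisors of 4493: 1
Sum = 1 = 1

No, 4493 is not perfect (1 ≠ 4493)


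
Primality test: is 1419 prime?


1419 / 3 = 473 (exact division)
1419 is NOT prime.

No, 1419 is not prime


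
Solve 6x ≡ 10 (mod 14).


GCD(6, 14) = 2 divides 10
Divide: 3x ≡ 5 (mod 7)
x ≡ 4 (mod 7)


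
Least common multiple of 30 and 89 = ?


GCD(30, 89) = 1
LCM = 30*89/1 = 2670/1 = 2670

LCM = 2670


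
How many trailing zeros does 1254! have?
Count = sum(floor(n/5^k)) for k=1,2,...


floor(1254/5) = 250
floor(1254/25) = 50
floor(1254/125) = 10
floor(1254/625) = 2
Total = 312

312 trailing zeros


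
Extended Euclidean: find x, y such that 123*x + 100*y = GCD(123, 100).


Tabular extended Euclidean (each row: r = 123*s + 100*t):
r=123, s=1, t=0
r=100, s=0, t=1
q=1: r=23, s=1, t=-1   [123*(1) + 100*(-1) = 23]
q=4: r=8, s=-4, t=5   [123*(-4) + 100*(5) = 8]
q=2: r=7, s=9, t=-11   [123*(9) + 100*(-11) = 7]
q=1: r=1, s=-13, t=16   [123*(-13) + 100*(16) = 1]
q=7: r=0, s=100, t=-123   [123*(100) + 100*(-123) = 0]
GCD = 1; from the row with r=1: x=-13, y=16
Check: 123*(-13) + 100*(16) = -1599 + 1600 = 1

GCD = 1, x = -13, y = 16


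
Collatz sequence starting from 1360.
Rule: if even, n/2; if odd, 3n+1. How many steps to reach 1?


1360 → 680 → 340 → 170 → 85 → 256 → 128 → 64 → 32 → 16 → 8 → 4 → 2 → 1
Total steps = 13

13 steps


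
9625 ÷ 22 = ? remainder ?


9625 = 22 * 437 + 11
Check: 9614 + 11 = 9625

q = 437, r = 11


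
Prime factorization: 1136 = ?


1136 / 2 = 568
568 / 2 = 284
284 / 2 = 142
142 / 2 = 71
71 / 71 = 1
1136 = 2^4 × 71


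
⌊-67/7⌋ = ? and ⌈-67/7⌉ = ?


-67/7 = -9.5714
floor = -10
ceil = -9

floor = -10, ceil = -9


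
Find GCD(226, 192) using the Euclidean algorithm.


226 = 1 * 192 + 34
192 = 5 * 34 + 22
34 = 1 * 22 + 12
22 = 1 * 12 + 10
12 = 1 * 10 + 2
10 = 5 * 2 + 0
GCD = 2


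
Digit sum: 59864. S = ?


5 + 9 + 8 + 6 + 4 = 32


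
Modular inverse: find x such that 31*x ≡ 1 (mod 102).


Use the extended Euclidean algorithm on (102, 31); each row r = 102*s + 31*t:
r=102, s=1, t=0
r=31, s=0, t=1
q=3: r=9, s=1, t=-3   [102*(1) + 31*(-3) = 9]
q=3: r=4, s=-3, t=10   [102*(-3) + 31*(10) = 4]
q=2: r=1, s=7, t=-23   [102*(7) + 31*(-23) = 1]
q=4: r=0, s=-31, t=102   [102*(-31) + 31*(102) = 0]
GCD = 1 with t = -23, so 31*(-23) ≡ 1 (mod 102)
Inverse = -23 mod 102 = 79
Check: 31 * 79 = 2449 ≡ 1 (mod 102)

31^(-1) ≡ 79 (mod 102)


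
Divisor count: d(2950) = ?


2950 = 2^1 × 5^2 × 59^1
d(2950) = (1+1) × (2+1) × (1+1) = 12

12 divisors


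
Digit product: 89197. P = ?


8 × 9 × 1 × 9 × 7 = 4536


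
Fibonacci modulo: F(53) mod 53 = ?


F(k) mod 53 for k=1..53:
1, 1, 2, 3, 5, 8, 13, 21, 34, 2, 36, 38, 21, 6, 27, 33, 7, 40, 47, 34, 28, 9, 37, 46, 30, 23, 0, 23, 23, 46, 16, 9, 25, 34, 6, 40, 46, 33, 26, 6, 32, 38, 17, 2, 19, 21, 40, 8, 48, 3, 51, 1, 52
F(53) mod 53 = 52


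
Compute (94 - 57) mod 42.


94 - 57 = 37
37 mod 42 = 37


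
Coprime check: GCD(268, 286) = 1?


Euclidean algorithm:
286 = 1 * 268 + 18
268 = 14 * 18 + 16
18 = 1 * 16 + 2
16 = 8 * 2 + 0
GCD(268, 286) = 2

No, not coprime (GCD = 2)


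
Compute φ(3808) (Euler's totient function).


3808 = 2^5 × 7 × 17
Prime factors: 2, 7, 17
φ(3808) = 3808 × (1-1/2) × (1-1/7) × (1-1/17)
= 3808 × 1/2 × 6/7 × 16/17 = 1536

φ(3808) = 1536


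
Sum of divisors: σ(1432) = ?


Divisors of 1432: 1, 2, 4, 8, 179, 358, 716, 1432
Sum = 1 + 2 + 4 + 8 + 179 + 358 + 716 + 1432 = 2700

σ(1432) = 2700


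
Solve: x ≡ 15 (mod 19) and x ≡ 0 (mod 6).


M = 19*6 = 114
M1 = M/19 = 6, M2 = M/6 = 19
M1^(-1) mod 19 = 16, M2^(-1) mod 6 = 1
x = 15*6*16 + 0*19*1 = 1440
1440 mod 114 = 72
Check: 72 mod 19 = 15 ✓, 72 mod 6 = 0 ✓

x ≡ 72 (mod 114)


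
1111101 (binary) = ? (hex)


1111101 (base 2) = 125 (decimal)
125 (decimal) = 7D (base 16)


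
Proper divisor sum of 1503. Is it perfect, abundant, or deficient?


Proper divisors: 1, 3, 9, 167, 501
Sum = 1 + 3 + 9 + 167 + 501 = 681
681 < 1503 → deficient

s(1503) = 681 (deficient)


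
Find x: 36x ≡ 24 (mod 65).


GCD(36, 65) = 1, unique solution
a^(-1) mod 65 = 56
x = 56 * 24 mod 65 = 44

x ≡ 44 (mod 65)


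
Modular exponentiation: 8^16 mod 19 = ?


8^1 mod 19 = 8
8^2 mod 19 = 7
8^3 mod 19 = 18
8^4 mod 19 = 11
8^5 mod 19 = 12
8^6 mod 19 = 1
8^7 mod 19 = 8
8^8 mod 19 = 7
8^9 mod 19 = 18
8^10 mod 19 = 11
8^11 mod 19 = 12
8^12 mod 19 = 1
8^13 mod 19 = 8
8^14 mod 19 = 7
8^15 mod 19 = 18
8^16 mod 19 = 11


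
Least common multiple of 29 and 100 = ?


GCD(29, 100) = 1
LCM = 29*100/1 = 2900/1 = 2900

LCM = 2900


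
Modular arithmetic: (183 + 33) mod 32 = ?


183 + 33 = 216
216 mod 32 = 24


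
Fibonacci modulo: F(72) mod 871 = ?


F(k) mod 871 for k=1..72:
1, 1, 2, 3, 5, 8, 13, 21, 34, 55, 89, 144, 233, 377, 610, 116, 726, 842, 697, 668, 494, 291, 785, 205, 119, 324, 443, 767, 339, 235, 574, 809, 512, 450, 91, 541, 632, 302, 63, 365, 428, 793, 350, 272, 622, 23, 645, 668, 442, 239, 681, 49, 730, 779, 638, 546, 313, 859, 301, 289, 590, 8, 598, 606, 333, 68, 401, 469, 870, 468, 467, 64
F(72) mod 871 = 64


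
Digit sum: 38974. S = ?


3 + 8 + 9 + 7 + 4 = 31


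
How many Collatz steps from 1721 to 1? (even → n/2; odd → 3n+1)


1721 → 5164 → 2582 → 1291 → 3874 → 1937 → 5812 → 2906 → 1453 → 4360 → 2180 → 1090 → 545 → 1636 → 818 → 409 → 1228 → 614 → 307 → 922 → 461 → 1384 → 692 → 346 → 173 → 520 → 260 → 130 → 65 → 196 → 98 → 49 → 148 → 74 → 37 → 112 → 56 → 28 → 14 → 7 → 22 → 11 → 34 → 17 → 52 → 26 → 13 → 40 → 20 → 10 → 5 → 16 → 8 → 4 → 2 → 1
Total steps = 55

55 steps


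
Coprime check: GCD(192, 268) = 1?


Euclidean algorithm:
268 = 1 * 192 + 76
192 = 2 * 76 + 40
76 = 1 * 40 + 36
40 = 1 * 36 + 4
36 = 9 * 4 + 0
GCD(192, 268) = 4

No, not coprime (GCD = 4)


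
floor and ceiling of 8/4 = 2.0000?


8/4 = 2.0000
floor = 2
ceil = 2

floor = 2, ceil = 2


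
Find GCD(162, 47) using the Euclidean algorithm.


162 = 3 * 47 + 21
47 = 2 * 21 + 5
21 = 4 * 5 + 1
5 = 5 * 1 + 0
GCD = 1


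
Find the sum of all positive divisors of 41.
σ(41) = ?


Divisors of 41: 1, 41
Sum = 1 + 41 = 42

σ(41) = 42


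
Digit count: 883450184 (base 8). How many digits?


883450184 in base 8 = 6452060510
Number of digits = 10

10 digits (base 8)


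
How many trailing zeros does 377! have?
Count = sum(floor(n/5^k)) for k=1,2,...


floor(377/5) = 75
floor(377/25) = 15
floor(377/125) = 3
Total = 93

93 trailing zeros


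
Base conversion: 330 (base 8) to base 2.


330 (base 8) = 216 (decimal)
216 (decimal) = 11011000 (base 2)


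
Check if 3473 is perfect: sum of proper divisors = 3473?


Proper divisors of 3473: 1, 23, 151
Sum = 1 + 23 + 151 = 175

No, 3473 is not perfect (175 ≠ 3473)


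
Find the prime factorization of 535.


535 / 5 = 107
107 / 107 = 1
535 = 5 × 107


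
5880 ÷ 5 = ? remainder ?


5880 = 5 * 1176 + 0
Check: 5880 + 0 = 5880

q = 1176, r = 0


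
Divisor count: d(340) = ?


340 = 2^2 × 5^1 × 17^1
d(340) = (2+1) × (1+1) × (1+1) = 12

12 divisors


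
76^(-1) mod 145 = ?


Use the extended Euclidean algorithm on (145, 76); each row r = 145*s + 76*t:
r=145, s=1, t=0
r=76, s=0, t=1
q=1: r=69, s=1, t=-1   [145*(1) + 76*(-1) = 69]
q=1: r=7, s=-1, t=2   [145*(-1) + 76*(2) = 7]
q=9: r=6, s=10, t=-19   [145*(10) + 76*(-19) = 6]
q=1: r=1, s=-11, t=21   [145*(-11) + 76*(21) = 1]
q=6: r=0, s=76, t=-145   [145*(76) + 76*(-145) = 0]
GCD = 1 with t = 21, so 76*(21) ≡ 1 (mod 145)
Inverse = 21 mod 145 = 21
Check: 76 * 21 = 1596 ≡ 1 (mod 145)

76^(-1) ≡ 21 (mod 145)


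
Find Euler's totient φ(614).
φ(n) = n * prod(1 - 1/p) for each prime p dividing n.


614 = 2 × 307
Prime factors: 2, 307
φ(614) = 614 × (1-1/2) × (1-1/307)
= 614 × 1/2 × 306/307 = 306

φ(614) = 306


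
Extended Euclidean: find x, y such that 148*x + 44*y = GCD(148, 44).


Tabular extended Euclidean (each row: r = 148*s + 44*t):
r=148, s=1, t=0
r=44, s=0, t=1
q=3: r=16, s=1, t=-3   [148*(1) + 44*(-3) = 16]
q=2: r=12, s=-2, t=7   [148*(-2) + 44*(7) = 12]
q=1: r=4, s=3, t=-10   [148*(3) + 44*(-10) = 4]
q=3: r=0, s=-11, t=37   [148*(-11) + 44*(37) = 0]
GCD = 4; from the row with r=4: x=3, y=-10
Check: 148*(3) + 44*(-10) = 444 - 440 = 4

GCD = 4, x = 3, y = -10


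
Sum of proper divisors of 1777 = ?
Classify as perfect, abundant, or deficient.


Proper divisors: 1
Sum = 1 = 1
1 < 1777 → deficient

s(1777) = 1 (deficient)


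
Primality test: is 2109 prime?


2109 / 3 = 703 (exact division)
2109 is NOT prime.

No, 2109 is not prime


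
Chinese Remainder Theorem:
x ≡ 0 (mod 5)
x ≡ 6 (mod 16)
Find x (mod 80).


M = 5*16 = 80
M1 = M/5 = 16, M2 = M/16 = 5
M1^(-1) mod 5 = 1, M2^(-1) mod 16 = 13
x = 0*16*1 + 6*5*13 = 390
390 mod 80 = 70
Check: 70 mod 5 = 0 ✓, 70 mod 16 = 6 ✓

x ≡ 70 (mod 80)


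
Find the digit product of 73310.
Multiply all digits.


7 × 3 × 3 × 1 × 0 = 0


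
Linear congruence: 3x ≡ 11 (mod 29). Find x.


GCD(3, 29) = 1, unique solution
a^(-1) mod 29 = 10
x = 10 * 11 mod 29 = 23

x ≡ 23 (mod 29)


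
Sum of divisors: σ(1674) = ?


Divisors of 1674: 1, 2, 3, 6, 9, 18, 27, 31, 54, 62, 93, 186, 279, 558, 837, 1674
Sum = 1 + 2 + 3 + 6 + 9 + 18 + 27 + 31 + 54 + 62 + 93 + 186 + 279 + 558 + 837 + 1674 = 3840

σ(1674) = 3840


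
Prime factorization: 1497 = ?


1497 / 3 = 499
499 / 499 = 1
1497 = 3 × 499


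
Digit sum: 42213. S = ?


4 + 2 + 2 + 1 + 3 = 12


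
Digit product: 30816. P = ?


3 × 0 × 8 × 1 × 6 = 0


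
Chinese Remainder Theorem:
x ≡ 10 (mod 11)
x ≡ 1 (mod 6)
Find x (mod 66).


M = 11*6 = 66
M1 = M/11 = 6, M2 = M/6 = 11
M1^(-1) mod 11 = 2, M2^(-1) mod 6 = 5
x = 10*6*2 + 1*11*5 = 175
175 mod 66 = 43
Check: 43 mod 11 = 10 ✓, 43 mod 6 = 1 ✓

x ≡ 43 (mod 66)


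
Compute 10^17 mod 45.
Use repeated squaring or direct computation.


10^1 mod 45 = 10
10^2 mod 45 = 10
10^3 mod 45 = 10
10^4 mod 45 = 10
10^5 mod 45 = 10
10^6 mod 45 = 10
10^7 mod 45 = 10
10^8 mod 45 = 10
10^9 mod 45 = 10
10^10 mod 45 = 10
10^11 mod 45 = 10
10^12 mod 45 = 10
10^13 mod 45 = 10
10^14 mod 45 = 10
10^15 mod 45 = 10
10^16 mod 45 = 10
10^17 mod 45 = 10


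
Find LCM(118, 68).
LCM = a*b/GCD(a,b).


GCD(118, 68) = 2
LCM = 118*68/2 = 8024/2 = 4012

LCM = 4012


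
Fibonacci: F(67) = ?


Sequence: 1, 1, 2, 3, 5, 8, 13, 21, 34, 55, 89, 144, 233, 377, 610, 987, 1597, 2584, 4181, 6765, 10946, 17711, 28657, 46368, 75025, 121393, 196418, 317811, 514229, 832040, 1346269, 2178309, 3524578, 5702887, 9227465, 14930352, 24157817, 39088169, 63245986, 102334155, 165580141, 267914296, 433494437, 701408733, 1134903170, 1836311903, 2971215073, 4807526976, 7778742049, 12586269025, 20365011074, 32951280099, 53316291173, 86267571272, 139583862445, 225851433717, 365435296162, 591286729879, 956722026041, 1548008755920, 2504730781961, 4052739537881, 6557470319842, 10610209857723, 17167680177565, 27777890035288, 44945570212853
F(67) = 44945570212853


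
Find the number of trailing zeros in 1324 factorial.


floor(1324/5) = 264
floor(1324/25) = 52
floor(1324/125) = 10
floor(1324/625) = 2
Total = 328

328 trailing zeros


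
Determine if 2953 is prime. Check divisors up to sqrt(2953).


Check divisors up to sqrt(2953) = 54.3415
No divisors found.
2953 is prime.

Yes, 2953 is prime


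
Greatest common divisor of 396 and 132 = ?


396 = 3 * 132 + 0
GCD = 132


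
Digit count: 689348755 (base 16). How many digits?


689348755 in base 16 = 2916A093
Number of digits = 8

8 digits (base 16)


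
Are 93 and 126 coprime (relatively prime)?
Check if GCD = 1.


Euclidean algorithm:
126 = 1 * 93 + 33
93 = 2 * 33 + 27
33 = 1 * 27 + 6
27 = 4 * 6 + 3
6 = 2 * 3 + 0
GCD(93, 126) = 3

No, not coprime (GCD = 3)


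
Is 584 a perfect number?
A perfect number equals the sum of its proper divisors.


Proper divisors of 584: 1, 2, 4, 8, 73, 146, 292
Sum = 1 + 2 + 4 + 8 + 73 + 146 + 292 = 526

No, 584 is not perfect (526 ≠ 584)


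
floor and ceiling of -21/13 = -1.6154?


-21/13 = -1.6154
floor = -2
ceil = -1

floor = -2, ceil = -1


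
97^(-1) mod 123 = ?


Use the extended Euclidean algorithm on (123, 97); each row r = 123*s + 97*t:
r=123, s=1, t=0
r=97, s=0, t=1
q=1: r=26, s=1, t=-1   [123*(1) + 97*(-1) = 26]
q=3: r=19, s=-3, t=4   [123*(-3) + 97*(4) = 19]
q=1: r=7, s=4, t=-5   [123*(4) + 97*(-5) = 7]
q=2: r=5, s=-11, t=14   [123*(-11) + 97*(14) = 5]
q=1: r=2, s=15, t=-19   [123*(15) + 97*(-19) = 2]
q=2: r=1, s=-41, t=52   [123*(-41) + 97*(52) = 1]
q=2: r=0, s=97, t=-123   [123*(97) + 97*(-123) = 0]
GCD = 1 with t = 52, so 97*(52) ≡ 1 (mod 123)
Inverse = 52 mod 123 = 52
Check: 97 * 52 = 5044 ≡ 1 (mod 123)

97^(-1) ≡ 52 (mod 123)


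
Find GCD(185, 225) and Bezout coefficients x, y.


Tabular extended Euclidean (each row: r = 185*s + 225*t):
r=185, s=1, t=0
r=225, s=0, t=1
q=0: r=185, s=1, t=0   [185*(1) + 225*(0) = 185]
q=1: r=40, s=-1, t=1   [185*(-1) + 225*(1) = 40]
q=4: r=25, s=5, t=-4   [185*(5) + 225*(-4) = 25]
q=1: r=15, s=-6, t=5   [185*(-6) + 225*(5) = 15]
q=1: r=10, s=11, t=-9   [185*(11) + 225*(-9) = 10]
q=1: r=5, s=-17, t=14   [185*(-17) + 225*(14) = 5]
q=2: r=0, s=45, t=-37   [185*(45) + 225*(-37) = 0]
GCD = 5; from the row with r=5: x=-17, y=14
Check: 185*(-17) + 225*(14) = -3145 + 3150 = 5

GCD = 5, x = -17, y = 14


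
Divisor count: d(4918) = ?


4918 = 2^1 × 2459^1
d(4918) = (1+1) × (1+1) = 4

4 divisors


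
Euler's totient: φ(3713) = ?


3713 = 47 × 79
Prime factors: 47, 79
φ(3713) = 3713 × (1-1/47) × (1-1/79)
= 3713 × 46/47 × 78/79 = 3588

φ(3713) = 3588


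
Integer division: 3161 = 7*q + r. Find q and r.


3161 = 7 * 451 + 4
Check: 3157 + 4 = 3161

q = 451, r = 4


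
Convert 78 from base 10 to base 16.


78 (base 10) = 78 (decimal)
78 (decimal) = 4E (base 16)


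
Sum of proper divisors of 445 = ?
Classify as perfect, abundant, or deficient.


Proper divisors: 1, 5, 89
Sum = 1 + 5 + 89 = 95
95 < 445 → deficient

s(445) = 95 (deficient)


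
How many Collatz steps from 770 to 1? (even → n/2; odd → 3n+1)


770 → 385 → 1156 → 578 → 289 → 868 → 434 → 217 → 652 → 326 → 163 → 490 → 245 → 736 → 368 → 184 → 92 → 46 → 23 → 70 → 35 → 106 → 53 → 160 → 80 → 40 → 20 → 10 → 5 → 16 → 8 → 4 → 2 → 1
Total steps = 33

33 steps


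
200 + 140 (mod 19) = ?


200 + 140 = 340
340 mod 19 = 17


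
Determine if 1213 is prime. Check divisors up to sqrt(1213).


Check divisors up to sqrt(1213) = 34.8281
No divisors found.
1213 is prime.

Yes, 1213 is prime


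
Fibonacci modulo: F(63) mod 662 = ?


F(k) mod 662 for k=1..63:
1, 1, 2, 3, 5, 8, 13, 21, 34, 55, 89, 144, 233, 377, 610, 325, 273, 598, 209, 145, 354, 499, 191, 28, 219, 247, 466, 51, 517, 568, 423, 329, 90, 419, 509, 266, 113, 379, 492, 209, 39, 248, 287, 535, 160, 33, 193, 226, 419, 645, 402, 385, 125, 510, 635, 483, 456, 277, 71, 348, 419, 105, 524
F(63) mod 662 = 524


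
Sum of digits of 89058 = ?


8 + 9 + 0 + 5 + 8 = 30


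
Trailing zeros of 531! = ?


floor(531/5) = 106
floor(531/25) = 21
floor(531/125) = 4
Total = 131

131 trailing zeros


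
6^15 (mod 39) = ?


6^1 mod 39 = 6
6^2 mod 39 = 36
6^3 mod 39 = 21
6^4 mod 39 = 9
6^5 mod 39 = 15
6^6 mod 39 = 12
6^7 mod 39 = 33
6^8 mod 39 = 3
6^9 mod 39 = 18
6^10 mod 39 = 30
6^11 mod 39 = 24
6^12 mod 39 = 27
6^13 mod 39 = 6
6^14 mod 39 = 36
6^15 mod 39 = 21
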